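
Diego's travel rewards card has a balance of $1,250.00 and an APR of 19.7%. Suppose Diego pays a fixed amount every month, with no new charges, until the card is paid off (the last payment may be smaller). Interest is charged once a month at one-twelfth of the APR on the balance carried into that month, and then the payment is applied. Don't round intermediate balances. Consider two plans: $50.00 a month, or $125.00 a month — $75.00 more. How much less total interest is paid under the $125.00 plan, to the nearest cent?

Monthly rate r = 19.7%/12 = 1.64167% = 0.0164167.
At $50.00/mo: n = ⌈−ln(1 − rB₀/P)/ln(1+r)⌉ = 33 payments (last $22.43); total interest = total paid − $1,250.00 = $372.43.
At $125.00/mo: 12 payments (last $1.62); total interest $126.62.
Interest saved = $372.43 − $126.62 = $245.81.

$245.81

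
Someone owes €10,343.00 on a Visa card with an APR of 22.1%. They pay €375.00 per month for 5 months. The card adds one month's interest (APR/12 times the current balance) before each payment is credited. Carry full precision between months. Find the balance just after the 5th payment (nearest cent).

Monthly rate r = 22.1%/12 = 1.84167% = 0.0184167.
Each month: B ← B·(1+r) − €375.00.
Month 1: interest €190.48; balance after payment €10,158.48.
Month 2: interest €187.09; balance after payment €9,970.57.
Month 3: interest €183.62; balance after payment €9,779.19.
Month 4: interest €180.10; balance after payment €9,584.29.
Month 5: interest €176.51; balance after payment €9,385.80.

€9,385.80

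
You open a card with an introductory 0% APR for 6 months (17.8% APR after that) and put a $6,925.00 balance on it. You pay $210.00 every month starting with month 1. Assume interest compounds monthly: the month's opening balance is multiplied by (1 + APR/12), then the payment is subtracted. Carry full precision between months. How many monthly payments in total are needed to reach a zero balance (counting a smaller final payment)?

41 payments

Promo months 1–6 at r₀ = 0%/12 = 0; months 7+ at r₁ = 17.8%/12 = 0.0148333.
After month 6 (no interest yet): B = $6,925.00 − 6·$210.00 = $5,665.00.
Then at r₁ with $210.00/mo: n₂ = −ln(1 − r₁·B/P)/ln(1+r₁) ≈ 34.71 → 35 more payments.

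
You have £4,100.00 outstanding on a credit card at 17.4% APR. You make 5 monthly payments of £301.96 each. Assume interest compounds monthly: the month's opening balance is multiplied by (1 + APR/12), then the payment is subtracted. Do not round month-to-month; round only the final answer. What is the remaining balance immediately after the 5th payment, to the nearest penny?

£2,851.77

Monthly rate r = 17.4%/12 = 1.45% = 0.0145.
Each month: B ← B·(1+r) − £301.96.
Month 1: interest £59.45; balance after payment £3,857.49.
Month 2: interest £55.93; balance after payment £3,611.46.
Month 3: interest £52.37; balance after payment £3,361.87.
Month 4: interest £48.75; balance after payment £3,108.66.
Month 5: interest £45.08; balance after payment £2,851.77.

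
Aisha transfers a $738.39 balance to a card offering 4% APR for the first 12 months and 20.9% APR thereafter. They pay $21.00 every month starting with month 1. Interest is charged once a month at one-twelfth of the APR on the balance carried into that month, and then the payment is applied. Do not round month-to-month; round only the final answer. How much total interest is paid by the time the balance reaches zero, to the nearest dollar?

Promo months 1–12 at r₀ = 4%/12 = 0.00333333; months 13+ at r₁ = 20.9%/12 = 0.0174167.
After month 12: iterate B ← B·(1+r₀) − $21.00 for 12 months → $511.80.
Then at r₁ with $21.00/mo: n₂ = −ln(1 − r₁·B/P)/ln(1+r₁) ≈ 32.00 → 32 more payments.
Total paid = 43·$21.00 + $20.91 = $923.91; interest = $923.91 − $738.39 = $185.52.

$186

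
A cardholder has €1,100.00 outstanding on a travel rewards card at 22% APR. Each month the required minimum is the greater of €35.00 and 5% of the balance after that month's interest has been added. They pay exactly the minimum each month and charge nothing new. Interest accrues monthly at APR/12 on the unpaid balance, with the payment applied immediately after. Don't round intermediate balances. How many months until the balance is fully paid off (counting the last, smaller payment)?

Monthly rate r = 22%/12 = 1.83333% = 0.0183333.
While 5% of the post-interest balance exceeds €35.00, each month B ← (B·(1+r))·(1 − 0.05), i.e. B shrinks by the factor (1+r)·0.95 = 0.96742.
This holds for months 1–15. Entering month 16 the balance is €669.26; 5% of the post-interest balance is now below €35.00, so the flat €35.00 minimum applies from here.
From month 16 a fixed €35.00 at rate r clears €669.26 in 24 more payments. Total: 15 + 24 = 39 months.

39 months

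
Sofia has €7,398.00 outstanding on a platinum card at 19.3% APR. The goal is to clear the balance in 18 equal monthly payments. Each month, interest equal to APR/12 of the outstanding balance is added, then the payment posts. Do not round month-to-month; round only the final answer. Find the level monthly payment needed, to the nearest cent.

Monthly rate r = 19.3%/12 = 1.60833% = 0.0160833.
Level-payment amortization: P = B₀·r / (1 − (1+r)^(−n)) = 7398.00·0.0160833 / (1 − 1.01608^(−18)).
Denominator 1 − (1+r)^(−18) = 0.249635809.
P = 118.985 / 0.249635809 ≈ 476.63.

€476.63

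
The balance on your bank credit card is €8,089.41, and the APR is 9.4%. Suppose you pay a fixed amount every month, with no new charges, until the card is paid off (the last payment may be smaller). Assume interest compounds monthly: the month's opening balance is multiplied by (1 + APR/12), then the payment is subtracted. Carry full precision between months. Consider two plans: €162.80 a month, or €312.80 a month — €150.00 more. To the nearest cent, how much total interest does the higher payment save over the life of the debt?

Monthly rate r = 9.4%/12 = 0.783333% = 0.00783333.
At €162.80/mo: n = ⌈−ln(1 − rB₀/P)/ln(1+r)⌉ = 64 payments (last €30.59); total interest = total paid − €8,089.41 = €2,197.58.
At €312.80/mo: 30 payments (last €3.71); total interest €985.50.
Interest saved = €2,197.58 − €985.50 = €1,212.08.

€1,212.08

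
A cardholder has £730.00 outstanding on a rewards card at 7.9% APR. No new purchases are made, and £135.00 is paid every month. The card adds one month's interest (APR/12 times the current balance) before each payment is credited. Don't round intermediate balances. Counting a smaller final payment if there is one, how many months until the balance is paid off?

6 months

Monthly rate r = 7.9%/12 = 0.658333% = 0.00658333.
Recurrence: B ← B·(1+r) − £135.00.
Month 1: interest £4.81; balance after payment £599.81.
Month 2: interest £3.95; balance after payment £468.75.
Month 3: interest £3.09; balance after payment £336.84.
Month 4: interest £2.22; balance after payment £204.06.
Month 5: interest £1.34; balance after payment £70.40.
Month 6: interest £0.46; balance after payment £0.00.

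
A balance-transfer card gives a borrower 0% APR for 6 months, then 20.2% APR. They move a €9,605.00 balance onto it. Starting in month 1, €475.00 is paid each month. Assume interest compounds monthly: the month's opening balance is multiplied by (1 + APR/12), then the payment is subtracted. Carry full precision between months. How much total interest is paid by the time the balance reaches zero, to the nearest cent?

Promo months 1–6 at r₀ = 0%/12 = 0; months 7+ at r₁ = 20.2%/12 = 0.0168333.
After month 6 (no interest yet): B = €9,605.00 − 6·€475.00 = €6,755.00.
Then at r₁ with €475.00/mo: n₂ = −ln(1 − r₁·B/P)/ln(1+r₁) ≈ 16.39 → 17 more payments.
Total paid = 22·€475.00 + €187.04 = €10,637.04; interest = €10,637.04 − €9,605.00 = €1,032.04.

€1,032.04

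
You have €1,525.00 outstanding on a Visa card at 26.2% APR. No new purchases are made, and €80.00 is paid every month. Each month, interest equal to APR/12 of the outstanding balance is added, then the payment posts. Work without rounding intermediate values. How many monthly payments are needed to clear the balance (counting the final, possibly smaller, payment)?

Monthly rate r = 26.2%/12 = 2.18333% = 0.0218333.
Recurrence: B ← B·(1+r) − €80.00.
Month 1: interest €33.30; balance after payment €1,478.30.
Month 2: interest €32.28; balance after payment €1,430.57.
Closed form: n = −ln(1 − rB₀/P)/ln(1+r) = −ln(0.5838)/ln(1.02183) ≈ 24.918, so the balance reaches zero during payment 25.

25 payments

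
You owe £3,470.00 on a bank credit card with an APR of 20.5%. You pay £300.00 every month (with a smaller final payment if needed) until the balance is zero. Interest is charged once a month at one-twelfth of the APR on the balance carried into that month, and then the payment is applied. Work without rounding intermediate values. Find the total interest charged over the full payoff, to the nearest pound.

£429

Monthly rate r = 20.5%/12 = 1.70833% = 0.0170833.
Payoff takes n = ⌈−ln(1 − rB₀/P)/ln(1+r)⌉ = ⌈12.996⌉ = 13 payments; the last is £298.89.
Total paid = 12·£300.00 + £298.89 = £3,898.89.
Total interest = total paid − principal = £3,898.89 − £3,470.00 = £428.89.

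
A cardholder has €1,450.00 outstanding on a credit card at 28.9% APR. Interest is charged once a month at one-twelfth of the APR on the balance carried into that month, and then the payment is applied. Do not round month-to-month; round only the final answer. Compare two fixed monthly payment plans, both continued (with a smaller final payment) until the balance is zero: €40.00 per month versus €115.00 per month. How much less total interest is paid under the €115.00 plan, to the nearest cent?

€1,719.72

Monthly rate r = 28.9%/12 = 2.40833% = 0.0240833.
At €40.00/mo: n = ⌈−ln(1 − rB₀/P)/ln(1+r)⌉ = 87 payments (last €28.86); total interest = total paid − €1,450.00 = €2,018.86.
At €115.00/mo: 16 payments (last €24.14); total interest €299.14.
Interest saved = €2,018.86 − €299.14 = €1,719.72.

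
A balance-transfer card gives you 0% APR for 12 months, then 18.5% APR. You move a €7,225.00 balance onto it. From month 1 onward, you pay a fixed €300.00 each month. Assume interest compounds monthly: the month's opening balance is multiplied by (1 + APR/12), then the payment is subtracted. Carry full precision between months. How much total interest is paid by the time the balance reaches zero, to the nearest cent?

Promo months 1–12 at r₀ = 0%/12 = 0; months 13+ at r₁ = 18.5%/12 = 0.0154167.
After month 12 (no interest yet): B = €7,225.00 − 12·€300.00 = €3,625.00.
Then at r₁ with €300.00/mo: n₂ = −ln(1 − r₁·B/P)/ln(1+r₁) ≈ 13.47 → 14 more payments.
Total paid = 25·€300.00 + €142.88 = €7,642.88; interest = €7,642.88 − €7,225.00 = €417.88.

€417.88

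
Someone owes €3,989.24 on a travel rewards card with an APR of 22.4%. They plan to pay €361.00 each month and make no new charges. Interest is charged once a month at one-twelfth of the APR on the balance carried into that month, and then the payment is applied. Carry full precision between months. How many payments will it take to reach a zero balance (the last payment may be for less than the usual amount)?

13 payments

Monthly rate r = 22.4%/12 = 1.86667% = 0.0186667.
Recurrence: B ← B·(1+r) − €361.00.
Month 1: interest €74.47; balance after payment €3,702.71.
Month 2: interest €69.12; balance after payment €3,410.82.
Closed form: n = −ln(1 − rB₀/P)/ln(1+r) = −ln(0.79372)/ln(1.01867) ≈ 12.491, so the balance reaches zero during payment 13.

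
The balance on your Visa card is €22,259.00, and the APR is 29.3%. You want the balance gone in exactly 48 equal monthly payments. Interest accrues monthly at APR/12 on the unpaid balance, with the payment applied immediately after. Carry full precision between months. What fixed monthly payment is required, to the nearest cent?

Monthly rate r = 29.3%/12 = 2.44167% = 0.0244167.
Level-payment amortization: P = B₀·r / (1 − (1+r)^(−n)) = 22259.00·0.0244167 / (1 − 1.02442^(−48)).
Denominator 1 − (1+r)^(−48) = 0.685861264.
P = 543.491 / 0.685861264 ≈ 792.42.

€792.42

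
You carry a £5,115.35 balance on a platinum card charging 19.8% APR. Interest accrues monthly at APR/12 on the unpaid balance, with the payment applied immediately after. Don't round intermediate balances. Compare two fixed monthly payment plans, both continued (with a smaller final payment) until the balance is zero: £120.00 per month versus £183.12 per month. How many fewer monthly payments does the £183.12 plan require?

Monthly rate r = 19.8%/12 = 1.65% = 0.0165.
At £120.00/mo: n = ⌈−ln(1 − rB₀/P)/ln(1+r)⌉ = 75 payments (last £31.00); total interest = total paid − £5,115.35 = £3,795.65.
At £183.12/mo: 38 payments (last £138.68); total interest £1,798.77.
Payments saved = 75 − 38 = 37.

37 fewer payments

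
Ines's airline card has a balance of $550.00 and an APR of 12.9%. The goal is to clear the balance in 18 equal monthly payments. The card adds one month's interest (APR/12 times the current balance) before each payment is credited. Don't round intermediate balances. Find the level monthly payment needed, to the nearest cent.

$33.77

Monthly rate r = 12.9%/12 = 1.075% = 0.01075.
Level-payment amortization: P = B₀·r / (1 − (1+r)^(−n)) = 550.00·0.01075 / (1 − 1.01075^(−18)).
Denominator 1 − (1+r)^(−18) = 0.175078733.
P = 5.9125 / 0.175078733 ≈ 33.77.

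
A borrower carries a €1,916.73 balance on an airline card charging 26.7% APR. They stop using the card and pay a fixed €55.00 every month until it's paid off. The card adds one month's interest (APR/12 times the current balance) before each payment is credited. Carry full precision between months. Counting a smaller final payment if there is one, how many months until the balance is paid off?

Monthly rate r = 26.7%/12 = 2.225% = 0.02225.
Recurrence: B ← B·(1+r) − €55.00.
Month 1: interest €42.65; balance after payment €1,904.38.
Month 2: interest €42.37; balance after payment €1,891.75.
Closed form: n = −ln(1 − rB₀/P)/ln(1+r) = −ln(0.2246)/ln(1.02225) ≈ 67.866, so the balance reaches zero during payment 68.

68 payments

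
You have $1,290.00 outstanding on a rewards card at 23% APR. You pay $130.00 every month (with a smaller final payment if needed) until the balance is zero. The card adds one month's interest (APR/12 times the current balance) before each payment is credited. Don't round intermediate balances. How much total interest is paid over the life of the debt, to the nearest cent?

Monthly rate r = 23%/12 = 1.91667% = 0.0191667.
Payoff takes n = ⌈−ln(1 − rB₀/P)/ln(1+r)⌉ = ⌈11.112⌉ = 12 payments; the last is $14.64.
Total paid = 11·$130.00 + $14.64 = $1,444.64.
Total interest = total paid − principal = $1,444.64 − $1,290.00 = $154.64.

$154.64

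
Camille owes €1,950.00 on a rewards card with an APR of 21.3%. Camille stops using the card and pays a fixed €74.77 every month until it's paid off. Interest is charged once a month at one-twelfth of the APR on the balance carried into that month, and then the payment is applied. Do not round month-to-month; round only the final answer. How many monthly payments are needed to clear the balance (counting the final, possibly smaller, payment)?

36 months

Monthly rate r = 21.3%/12 = 1.775% = 0.01775.
Recurrence: B ← B·(1+r) − €74.77.
Month 1: interest €34.61; balance after payment €1,909.84.
Month 2: interest €33.90; balance after payment €1,868.97.
Closed form: n = −ln(1 − rB₀/P)/ln(1+r) = −ln(0.53708)/ln(1.01775) ≈ 35.330, so the balance reaches zero during payment 36.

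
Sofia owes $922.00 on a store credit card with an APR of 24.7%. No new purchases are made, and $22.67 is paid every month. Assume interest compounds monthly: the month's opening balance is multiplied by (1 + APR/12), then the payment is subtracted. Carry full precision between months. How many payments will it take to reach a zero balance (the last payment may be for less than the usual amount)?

Monthly rate r = 24.7%/12 = 2.05833% = 0.0205833.
Recurrence: B ← B·(1+r) − $22.67.
Month 1: interest $18.98; balance after payment $918.31.
Month 2: interest $18.90; balance after payment $914.54.
Closed form: n = −ln(1 − rB₀/P)/ln(1+r) = −ln(0.16287)/ln(1.02058) ≈ 89.074, so the balance reaches zero during payment 90.

90 months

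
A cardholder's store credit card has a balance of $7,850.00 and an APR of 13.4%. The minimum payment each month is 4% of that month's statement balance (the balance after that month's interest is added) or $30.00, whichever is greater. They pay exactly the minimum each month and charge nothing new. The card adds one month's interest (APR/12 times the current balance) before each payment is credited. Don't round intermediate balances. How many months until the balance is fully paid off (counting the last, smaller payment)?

Monthly rate r = 13.4%/12 = 1.11667% = 0.0111667.
While 4% of the post-interest balance exceeds $30.00, each month B ← (B·(1+r))·(1 − 0.04), i.e. B shrinks by the factor (1+r)·0.96 = 0.97072.
This holds for months 1–80. Entering month 81 the balance is $728.43; 4% of the post-interest balance is now below $30.00, so the flat $30.00 minimum applies from here.
From month 81 a fixed $30.00 at rate r clears $728.43 in 29 more payments. Total: 80 + 29 = 109 months.

109 months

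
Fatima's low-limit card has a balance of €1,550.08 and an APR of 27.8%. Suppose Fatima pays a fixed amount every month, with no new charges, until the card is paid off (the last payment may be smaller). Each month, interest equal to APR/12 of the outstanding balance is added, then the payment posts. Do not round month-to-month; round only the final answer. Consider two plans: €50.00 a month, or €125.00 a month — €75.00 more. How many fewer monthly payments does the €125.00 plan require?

Monthly rate r = 27.8%/12 = 2.31667% = 0.0231667.
At €50.00/mo: n = ⌈−ln(1 − rB₀/P)/ln(1+r)⌉ = 56 payments (last €15.27); total interest = total paid − €1,550.08 = €1,215.19.
At €125.00/mo: 15 payments (last €98.67); total interest €298.59.
Payments saved = 56 − 15 = 41.

41 fewer payments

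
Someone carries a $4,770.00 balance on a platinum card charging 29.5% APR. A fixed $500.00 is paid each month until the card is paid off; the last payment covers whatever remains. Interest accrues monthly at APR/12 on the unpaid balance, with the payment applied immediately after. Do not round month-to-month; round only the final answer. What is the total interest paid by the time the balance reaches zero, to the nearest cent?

$732.34

Monthly rate r = 29.5%/12 = 2.45833% = 0.0245833.
Payoff takes n = ⌈−ln(1 − rB₀/P)/ln(1+r)⌉ = ⌈11.005⌉ = 12 payments; the last is $2.34.
Total paid = 11·$500.00 + $2.34 = $5,502.34.
Total interest = total paid − principal = $5,502.34 − $4,770.00 = $732.34.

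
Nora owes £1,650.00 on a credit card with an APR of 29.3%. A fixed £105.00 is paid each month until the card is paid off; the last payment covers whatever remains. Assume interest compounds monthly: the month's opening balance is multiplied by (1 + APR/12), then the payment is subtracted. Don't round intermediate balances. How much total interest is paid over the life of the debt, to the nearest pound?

£457

Monthly rate r = 29.3%/12 = 2.44167% = 0.0244167.
Payoff takes n = ⌈−ln(1 − rB₀/P)/ln(1+r)⌉ = ⌈20.064⌉ = 21 payments; the last is £6.77.
Total paid = 20·£105.00 + £6.77 = £2,106.77.
Total interest = total paid − principal = £2,106.77 − £1,650.00 = £456.77.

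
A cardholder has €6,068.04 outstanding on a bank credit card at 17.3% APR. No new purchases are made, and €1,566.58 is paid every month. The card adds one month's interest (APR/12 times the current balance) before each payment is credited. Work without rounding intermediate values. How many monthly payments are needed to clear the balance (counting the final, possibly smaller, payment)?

Monthly rate r = 17.3%/12 = 1.44167% = 0.0144167.
Recurrence: B ← B·(1+r) − €1,566.58.
Month 1: interest €87.48; balance after payment €4,588.94.
Month 2: interest €66.16; balance after payment €3,088.52.
Month 3: interest €44.53; balance after payment €1,566.46.
Month 4: interest €22.58; balance after payment €22.47.
Month 5: interest €0.32; balance after payment €0.00.

5 payments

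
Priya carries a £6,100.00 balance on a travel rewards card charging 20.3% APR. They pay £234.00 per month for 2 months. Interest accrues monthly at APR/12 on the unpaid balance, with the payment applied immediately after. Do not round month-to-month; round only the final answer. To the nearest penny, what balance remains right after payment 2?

Monthly rate r = 20.3%/12 = 1.69167% = 0.0169167.
Each month: B ← B·(1+r) − £234.00.
Month 1: interest £103.19; balance after payment £5,969.19.
Month 2: interest £100.98; balance after payment £5,836.17.

£5,836.17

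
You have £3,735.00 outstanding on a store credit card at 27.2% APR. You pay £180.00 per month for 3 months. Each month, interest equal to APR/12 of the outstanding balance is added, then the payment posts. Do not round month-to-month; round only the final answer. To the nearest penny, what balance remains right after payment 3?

£3,442.45

Monthly rate r = 27.2%/12 = 2.26667% = 0.0226667.
Each month: B ← B·(1+r) − £180.00.
Month 1: interest £84.66; balance after payment £3,639.66.
Month 2: interest £82.50; balance after payment £3,542.16.
Month 3: interest £80.29; balance after payment £3,442.45.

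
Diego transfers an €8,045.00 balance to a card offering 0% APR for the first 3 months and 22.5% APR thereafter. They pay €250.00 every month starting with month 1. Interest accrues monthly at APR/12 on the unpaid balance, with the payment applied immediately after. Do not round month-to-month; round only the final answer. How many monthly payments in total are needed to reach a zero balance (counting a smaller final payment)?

46 months

Promo months 1–3 at r₀ = 0%/12 = 0; months 4+ at r₁ = 22.5%/12 = 0.01875.
After month 3 (no interest yet): B = €8,045.00 − 3·€250.00 = €7,295.00.
Then at r₁ with €250.00/mo: n₂ = −ln(1 − r₁·B/P)/ln(1+r₁) ≈ 42.64 → 43 more payments.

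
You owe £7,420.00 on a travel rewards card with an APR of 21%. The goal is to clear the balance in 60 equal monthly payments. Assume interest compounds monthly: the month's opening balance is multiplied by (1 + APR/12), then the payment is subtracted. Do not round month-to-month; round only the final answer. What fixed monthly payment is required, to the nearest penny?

£200.74

Monthly rate r = 21%/12 = 1.75% = 0.0175.
Level-payment amortization: P = B₀·r / (1 − (1+r)^(−n)) = 7420.00·0.0175 / (1 − 1.0175^(−60)).
Denominator 1 − (1+r)^(−60) = 0.646869747.
P = 129.85 / 0.646869747 ≈ 200.74.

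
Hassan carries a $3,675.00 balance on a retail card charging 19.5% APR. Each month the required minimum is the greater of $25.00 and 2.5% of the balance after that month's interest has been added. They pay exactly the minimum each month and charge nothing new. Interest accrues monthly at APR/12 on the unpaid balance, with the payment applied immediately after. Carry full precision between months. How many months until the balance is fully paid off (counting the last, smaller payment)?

207 months

Monthly rate r = 19.5%/12 = 1.625% = 0.01625.
While 2.5% of the post-interest balance exceeds $25.00, each month B ← (B·(1+r))·(1 − 0.025), i.e. B shrinks by the factor (1+r)·0.975 = 0.99084.
This holds for months 1–144. Entering month 145 the balance is $977.24; 2.5% of the post-interest balance is now below $25.00, so the flat $25.00 minimum applies from here.
From month 145 a fixed $25.00 at rate r clears $977.24 in 63 more payments. Total: 144 + 63 = 207 months.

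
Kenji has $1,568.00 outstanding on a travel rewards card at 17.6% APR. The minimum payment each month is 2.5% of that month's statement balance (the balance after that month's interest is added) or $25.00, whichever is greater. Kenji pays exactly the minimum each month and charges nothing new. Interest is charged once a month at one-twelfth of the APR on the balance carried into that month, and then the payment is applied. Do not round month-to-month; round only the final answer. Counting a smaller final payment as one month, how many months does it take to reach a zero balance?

Monthly rate r = 17.6%/12 = 1.46667% = 0.0146667.
While 2.5% of the post-interest balance exceeds $25.00, each month B ← (B·(1+r))·(1 − 0.025), i.e. B shrinks by the factor (1+r)·0.975 = 0.9893.
This holds for months 1–44. Entering month 45 the balance is $976.74; 2.5% of the post-interest balance is now below $25.00, so the flat $25.00 minimum applies from here.
From month 45 a fixed $25.00 at rate r clears $976.74 in 59 more payments. Total: 44 + 59 = 103 months.

103 months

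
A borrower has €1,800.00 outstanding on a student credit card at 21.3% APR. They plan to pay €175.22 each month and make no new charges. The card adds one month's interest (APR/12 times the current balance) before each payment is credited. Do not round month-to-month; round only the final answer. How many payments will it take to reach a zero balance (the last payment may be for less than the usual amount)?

12 payments

Monthly rate r = 21.3%/12 = 1.775% = 0.01775.
Recurrence: B ← B·(1+r) − €175.22.
Month 1: interest €31.95; balance after payment €1,656.73.
Month 2: interest €29.41; balance after payment €1,510.92.
Closed form: n = −ln(1 − rB₀/P)/ln(1+r) = −ln(0.81766)/ln(1.01775) ≈ 11.442, so the balance reaches zero during payment 12.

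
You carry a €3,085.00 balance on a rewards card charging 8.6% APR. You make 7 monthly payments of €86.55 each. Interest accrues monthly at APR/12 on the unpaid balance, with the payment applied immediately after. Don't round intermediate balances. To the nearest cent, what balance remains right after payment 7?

€2,624.10

Monthly rate r = 8.6%/12 = 0.716667% = 0.00716667.
Each month: B ← B·(1+r) − €86.55.
Month 1: interest €22.11; balance after payment €3,020.56.
Month 2: interest €21.65; balance after payment €2,955.66.
Month 3: interest €21.18; balance after payment €2,890.29.
Month 4: interest €20.71; balance after payment €2,824.45.
Month 5: interest €20.24; balance after payment €2,758.14.
Month 6: interest €19.77; balance after payment €2,691.36.
Month 7: interest €19.29; balance after payment €2,624.10.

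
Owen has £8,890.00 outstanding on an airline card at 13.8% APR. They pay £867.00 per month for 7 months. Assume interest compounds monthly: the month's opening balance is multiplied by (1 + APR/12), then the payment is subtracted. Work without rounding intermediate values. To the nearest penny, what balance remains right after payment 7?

£3,348.37

Monthly rate r = 13.8%/12 = 1.15% = 0.0115.
Each month: B ← B·(1+r) − £867.00.
Month 1: interest £102.23; balance after payment £8,125.24.
Month 2: interest £93.44; balance after payment £7,351.68.
Month 3: interest £84.54; balance after payment £6,569.22.
Month 4: interest £75.55; balance after payment £5,777.77.
Month 5: interest £66.44; balance after payment £4,977.21.
Month 6: interest £57.24; balance after payment £4,167.45.
Month 7: interest £47.93; balance after payment £3,348.37.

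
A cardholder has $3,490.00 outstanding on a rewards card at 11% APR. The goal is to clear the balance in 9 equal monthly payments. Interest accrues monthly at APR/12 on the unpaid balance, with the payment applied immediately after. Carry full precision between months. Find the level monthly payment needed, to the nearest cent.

Monthly rate r = 11%/12 = 0.916667% = 0.00916667.
Level-payment amortization: P = B₀·r / (1 − (1+r)^(−n)) = 3490.00·0.00916667 / (1 − 1.00917^(−9)).
Denominator 1 − (1+r)^(−9) = 0.0788424285.
P = 31.9917 / 0.0788424285 ≈ 405.77.

$405.77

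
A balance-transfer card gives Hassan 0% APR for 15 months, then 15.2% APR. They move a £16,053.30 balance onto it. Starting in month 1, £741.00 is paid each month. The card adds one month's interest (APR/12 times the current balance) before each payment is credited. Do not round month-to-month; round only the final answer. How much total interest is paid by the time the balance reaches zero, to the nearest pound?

£254

Promo months 1–15 at r₀ = 0%/12 = 0; months 16+ at r₁ = 15.2%/12 = 0.0126667.
After month 15 (no interest yet): B = £16,053.30 − 15·£741.00 = £4,938.30.
Then at r₁ with £741.00/mo: n₂ = −ln(1 − r₁·B/P)/ln(1+r₁) ≈ 7.01 → 8 more payments.
Total paid = 22·£741.00 + £4.90 = £16,306.90; interest = £16,306.90 − £16,053.30 = £253.60.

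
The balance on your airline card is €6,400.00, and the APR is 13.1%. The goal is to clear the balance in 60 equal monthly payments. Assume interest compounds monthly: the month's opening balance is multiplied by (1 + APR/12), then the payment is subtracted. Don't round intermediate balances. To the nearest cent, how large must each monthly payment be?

€145.95

Monthly rate r = 13.1%/12 = 1.09167% = 0.0109167.
Level-payment amortization: P = B₀·r / (1 − (1+r)^(−n)) = 6400.00·0.0109167 / (1 − 1.01092^(−60)).
Denominator 1 − (1+r)^(−60) = 0.478710954.
P = 69.8667 / 0.478710954 ≈ 145.95.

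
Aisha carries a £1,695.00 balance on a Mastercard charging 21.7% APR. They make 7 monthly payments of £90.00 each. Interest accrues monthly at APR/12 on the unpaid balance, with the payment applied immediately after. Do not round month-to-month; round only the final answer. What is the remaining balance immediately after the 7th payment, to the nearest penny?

Monthly rate r = 21.7%/12 = 1.80833% = 0.0180833.
Each month: B ← B·(1+r) − £90.00.
Month 1: interest £30.65; balance after payment £1,635.65.
Month 2: interest £29.58; balance after payment £1,575.23.
Month 3: interest £28.49; balance after payment £1,513.71.
Month 4: interest £27.37; balance after payment £1,451.09.
Month 5: interest £26.24; balance after payment £1,387.33.
Month 6: interest £25.09; balance after payment £1,322.42.
Month 7: interest £23.91; balance after payment £1,256.33.

£1,256.33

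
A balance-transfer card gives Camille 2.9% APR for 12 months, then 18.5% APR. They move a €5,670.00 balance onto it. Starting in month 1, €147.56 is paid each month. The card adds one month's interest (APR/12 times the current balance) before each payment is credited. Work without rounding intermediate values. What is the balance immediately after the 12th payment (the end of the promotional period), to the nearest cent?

Promo months 1–12 at r₀ = 2.9%/12 = 0.00241667; months 13+ at r₁ = 18.5%/12 = 0.0154167.
After month 12: iterate B ← B·(1+r₀) − €147.56 for 12 months → €4,042.19.

€4,042.19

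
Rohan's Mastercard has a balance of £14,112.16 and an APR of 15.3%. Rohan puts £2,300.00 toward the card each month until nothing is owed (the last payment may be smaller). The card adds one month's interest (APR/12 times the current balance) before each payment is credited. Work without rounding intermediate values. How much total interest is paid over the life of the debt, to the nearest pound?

Monthly rate r = 15.3%/12 = 1.275% = 0.01275.
Payoff takes n = ⌈−ln(1 − rB₀/P)/ln(1+r)⌉ = ⌈6.430⌉ = 7 payments; the last is £991.80.
Total paid = 6·£2,300.00 + £991.80 = £14,791.80.
Total interest = total paid − principal = £14,791.80 − £14,112.16 = £679.64.

£680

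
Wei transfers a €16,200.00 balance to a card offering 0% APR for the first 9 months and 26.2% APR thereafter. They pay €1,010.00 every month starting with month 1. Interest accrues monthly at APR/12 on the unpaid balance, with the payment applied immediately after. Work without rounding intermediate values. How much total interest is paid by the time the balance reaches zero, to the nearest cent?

€695.88

Promo months 1–9 at r₀ = 0%/12 = 0; months 10+ at r₁ = 26.2%/12 = 0.0218333.
After month 9 (no interest yet): B = €16,200.00 − 9·€1,010.00 = €7,110.00.
Then at r₁ with €1,010.00/mo: n₂ = −ln(1 − r₁·B/P)/ln(1+r₁) ≈ 7.73 → 8 more payments.
Total paid = 16·€1,010.00 + €735.88 = €16,895.88; interest = €16,895.88 − €16,200.00 = €695.88.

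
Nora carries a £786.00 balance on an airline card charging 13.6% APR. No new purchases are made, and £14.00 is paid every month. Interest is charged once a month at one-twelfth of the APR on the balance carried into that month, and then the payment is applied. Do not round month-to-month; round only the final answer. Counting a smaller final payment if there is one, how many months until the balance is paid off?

90 months

Monthly rate r = 13.6%/12 = 1.13333% = 0.0113333.
Recurrence: B ← B·(1+r) − £14.00.
Month 1: interest £8.91; balance after payment £780.91.
Month 2: interest £8.85; balance after payment £775.76.
Closed form: n = −ln(1 − rB₀/P)/ln(1+r) = −ln(0.36371)/ln(1.01133) ≈ 89.745, so the balance reaches zero during payment 90.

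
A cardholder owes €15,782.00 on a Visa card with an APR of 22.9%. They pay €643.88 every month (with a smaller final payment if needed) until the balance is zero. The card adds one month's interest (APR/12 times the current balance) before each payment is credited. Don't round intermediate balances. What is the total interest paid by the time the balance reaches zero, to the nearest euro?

Monthly rate r = 22.9%/12 = 1.90833% = 0.0190833.
Payoff takes n = ⌈−ln(1 − rB₀/P)/ln(1+r)⌉ = ⌈33.361⌉ = 34 payments; the last is €233.72.
Total paid = 33·€643.88 + €233.72 = €21,481.76.
Total interest = total paid − principal = €21,481.76 − €15,782.00 = €5,699.76.

€5,700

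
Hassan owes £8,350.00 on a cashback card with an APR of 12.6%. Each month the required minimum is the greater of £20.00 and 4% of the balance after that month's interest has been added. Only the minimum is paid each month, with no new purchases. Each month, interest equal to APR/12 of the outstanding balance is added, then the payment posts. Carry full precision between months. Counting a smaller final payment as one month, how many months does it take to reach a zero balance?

122 months

Monthly rate r = 12.6%/12 = 1.05% = 0.0105.
While 4% of the post-interest balance exceeds £20.00, each month B ← (B·(1+r))·(1 − 0.04), i.e. B shrinks by the factor (1+r)·0.96 = 0.97008.
This holds for months 1–94. Entering month 95 the balance is £480.39; 4% of the post-interest balance is now below £20.00, so the flat £20.00 minimum applies from here.
From month 95 a fixed £20.00 at rate r clears £480.39 in 28 more payments. Total: 94 + 28 = 122 months.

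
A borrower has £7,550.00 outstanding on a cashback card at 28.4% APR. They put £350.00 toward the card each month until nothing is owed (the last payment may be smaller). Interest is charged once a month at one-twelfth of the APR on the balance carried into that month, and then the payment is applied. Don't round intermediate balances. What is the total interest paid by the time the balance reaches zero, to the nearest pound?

Monthly rate r = 28.4%/12 = 2.36667% = 0.0236667.
Payoff takes n = ⌈−ln(1 − rB₀/P)/ln(1+r)⌉ = ⌈30.543⌉ = 31 payments; the last is £190.91.
Total paid = 30·£350.00 + £190.91 = £10,690.91.
Total interest = total paid − principal = £10,690.91 − £7,550.00 = £3,140.91.

£3,141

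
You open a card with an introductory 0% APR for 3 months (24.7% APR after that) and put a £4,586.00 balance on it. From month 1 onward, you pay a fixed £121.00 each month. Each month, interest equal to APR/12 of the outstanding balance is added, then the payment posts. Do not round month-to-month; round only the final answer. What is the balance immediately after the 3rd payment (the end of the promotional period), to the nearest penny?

Promo months 1–3 at r₀ = 0%/12 = 0; months 4+ at r₁ = 24.7%/12 = 0.0205833.
After month 3 (no interest yet): B = £4,586.00 − 3·£121.00 = £4,223.00.

£4,223.00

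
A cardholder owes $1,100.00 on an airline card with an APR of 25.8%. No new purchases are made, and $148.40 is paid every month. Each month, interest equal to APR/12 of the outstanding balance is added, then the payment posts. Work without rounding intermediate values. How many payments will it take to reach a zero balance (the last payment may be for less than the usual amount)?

Monthly rate r = 25.8%/12 = 2.15% = 0.0215.
Recurrence: B ← B·(1+r) − $148.40.
Month 1: interest $23.65; balance after payment $975.25.
Month 2: interest $20.97; balance after payment $847.82.
Closed form: n = −ln(1 − rB₀/P)/ln(1+r) = −ln(0.84063)/ln(1.0215) ≈ 8.161, so the balance reaches zero during payment 9.

9 months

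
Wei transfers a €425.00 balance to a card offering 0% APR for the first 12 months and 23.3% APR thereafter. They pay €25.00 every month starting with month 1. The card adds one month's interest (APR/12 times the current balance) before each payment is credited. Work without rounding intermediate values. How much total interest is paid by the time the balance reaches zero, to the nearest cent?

Promo months 1–12 at r₀ = 0%/12 = 0; months 13+ at r₁ = 23.3%/12 = 0.0194167.
After month 12 (no interest yet): B = €425.00 − 12·€25.00 = €125.00.
Then at r₁ with €25.00/mo: n₂ = −ln(1 − r₁·B/P)/ln(1+r₁) ≈ 5.31 → 6 more payments.
Total paid = 17·€25.00 + €7.82 = €432.82; interest = €432.82 − €425.00 = €7.82.

€7.82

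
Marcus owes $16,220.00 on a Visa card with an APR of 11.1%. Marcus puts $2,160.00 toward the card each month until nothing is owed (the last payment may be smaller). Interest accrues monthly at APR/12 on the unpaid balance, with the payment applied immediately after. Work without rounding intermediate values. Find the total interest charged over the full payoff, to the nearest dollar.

Monthly rate r = 11.1%/12 = 0.925% = 0.00925.
Payoff takes n = ⌈−ln(1 − rB₀/P)/ln(1+r)⌉ = ⌈7.819⌉ = 8 payments; the last is $1,769.96.
Total paid = 7·$2,160.00 + $1,769.96 = $16,889.96.
Total interest = total paid − principal = $16,889.96 − $16,220.00 = $669.96.

$670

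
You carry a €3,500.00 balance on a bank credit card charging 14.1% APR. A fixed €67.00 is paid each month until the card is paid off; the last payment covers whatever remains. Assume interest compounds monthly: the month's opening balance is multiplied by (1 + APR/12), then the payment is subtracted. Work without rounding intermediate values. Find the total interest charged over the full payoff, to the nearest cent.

€1,957.00

Monthly rate r = 14.1%/12 = 1.175% = 0.01175.
Payoff takes n = ⌈−ln(1 − rB₀/P)/ln(1+r)⌉ = ⌈81.446⌉ = 82 payments; the last is €30.00.
Total paid = 81·€67.00 + €30.00 = €5,457.00.
Total interest = total paid − principal = €5,457.00 − €3,500.00 = €1,957.00.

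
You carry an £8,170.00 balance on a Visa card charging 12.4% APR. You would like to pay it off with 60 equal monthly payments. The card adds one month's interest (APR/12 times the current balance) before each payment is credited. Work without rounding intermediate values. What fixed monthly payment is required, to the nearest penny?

Monthly rate r = 12.4%/12 = 1.03333% = 0.0103333.
Level-payment amortization: P = B₀·r / (1 − (1+r)^(−n)) = 8170.00·0.0103333 / (1 − 1.01033^(−60)).
Denominator 1 − (1+r)^(−60) = 0.460341402.
P = 84.4233 / 0.460341402 ≈ 183.39.

£183.39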